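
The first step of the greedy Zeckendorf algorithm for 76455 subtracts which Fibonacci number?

75025 ≤ 76455 < 121393, so the largest Fibonacci number not exceeding 76455 is 75025.

75025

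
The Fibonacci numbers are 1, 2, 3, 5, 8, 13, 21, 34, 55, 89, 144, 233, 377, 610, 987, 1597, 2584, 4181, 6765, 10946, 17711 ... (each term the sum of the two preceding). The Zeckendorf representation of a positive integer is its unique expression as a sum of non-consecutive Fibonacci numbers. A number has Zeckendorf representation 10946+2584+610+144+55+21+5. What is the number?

10946+2584+610+144+55+21+5 = 14365.

14365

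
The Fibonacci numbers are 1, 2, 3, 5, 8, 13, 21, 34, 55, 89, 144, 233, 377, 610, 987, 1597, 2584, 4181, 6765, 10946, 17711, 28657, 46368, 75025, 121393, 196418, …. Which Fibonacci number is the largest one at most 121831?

121393 ≤ 121831 < 196418, so the largest Fibonacci number not exceeding 121831 is 121393.

121393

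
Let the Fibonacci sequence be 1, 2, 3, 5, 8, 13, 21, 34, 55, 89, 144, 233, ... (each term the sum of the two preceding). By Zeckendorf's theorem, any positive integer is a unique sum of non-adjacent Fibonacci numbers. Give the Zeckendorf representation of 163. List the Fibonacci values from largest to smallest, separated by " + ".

144 ≤ 163 < 233, so take 144; remainder 19
13 ≤ 19 < 21, so take 13; remainder 6
5 ≤ 6 < 8, so take 5; remainder 1
1 ≤ 1 < 2, so take 1; remainder 0
So 163 = 144 + 13 + 5 + 1, with no two terms consecutive in the sequence.

144 + 13 + 5 + 1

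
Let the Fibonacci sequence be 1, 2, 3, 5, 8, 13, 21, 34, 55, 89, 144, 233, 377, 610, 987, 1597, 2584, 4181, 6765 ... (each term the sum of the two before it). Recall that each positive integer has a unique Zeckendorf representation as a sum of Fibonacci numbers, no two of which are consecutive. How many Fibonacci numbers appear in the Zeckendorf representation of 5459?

5

Greedily peel off the largest Fibonacci term at each step:
take 4181 (≤ 5459); 5459 − 4181 = 1278
take 987 (≤ 1278); 1278 − 987 = 291
take 233 (≤ 291); 291 − 233 = 58
take 55 (≤ 58); 58 − 55 = 3
take 3 (≤ 3); 3 − 3 = 0
5459 = 4181 + 987 + 233 + 55 + 3, which has 5 terms.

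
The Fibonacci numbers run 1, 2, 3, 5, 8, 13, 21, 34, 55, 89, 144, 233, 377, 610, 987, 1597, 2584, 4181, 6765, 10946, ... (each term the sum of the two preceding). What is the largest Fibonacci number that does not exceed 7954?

6765 ≤ 7954 < 10946, so the largest Fibonacci number not exceeding 7954 is 6765.

6765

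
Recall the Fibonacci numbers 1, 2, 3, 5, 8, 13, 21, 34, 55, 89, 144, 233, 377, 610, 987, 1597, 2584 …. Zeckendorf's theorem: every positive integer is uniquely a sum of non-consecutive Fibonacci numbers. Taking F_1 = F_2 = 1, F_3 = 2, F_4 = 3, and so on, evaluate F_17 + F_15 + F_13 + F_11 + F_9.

F_17 + F_15 + F_13 + F_11 + F_9 = 1597 + 610 + 233 + 89 + 34 = 2563.

2563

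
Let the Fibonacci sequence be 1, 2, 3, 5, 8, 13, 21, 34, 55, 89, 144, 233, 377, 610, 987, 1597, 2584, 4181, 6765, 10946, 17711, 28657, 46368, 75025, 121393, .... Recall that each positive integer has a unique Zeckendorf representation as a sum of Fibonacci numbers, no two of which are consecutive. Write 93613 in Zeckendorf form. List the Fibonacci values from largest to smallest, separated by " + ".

75025 + 17711 + 610 + 233 + 34

Repeatedly subtract the largest Fibonacci number that fits:
75025 ≤ 93613 < 121393, so take 75025; remainder 18588
17711 ≤ 18588 < 28657, so take 17711; remainder 877
610 ≤ 877 < 987, so take 610; remainder 267
233 ≤ 267 < 377, so take 233; remainder 34
34 ≤ 34 < 55, so take 34; remainder 0
So 93613 = 75025 + 17711 + 610 + 233 + 34, with no two terms consecutive in the sequence.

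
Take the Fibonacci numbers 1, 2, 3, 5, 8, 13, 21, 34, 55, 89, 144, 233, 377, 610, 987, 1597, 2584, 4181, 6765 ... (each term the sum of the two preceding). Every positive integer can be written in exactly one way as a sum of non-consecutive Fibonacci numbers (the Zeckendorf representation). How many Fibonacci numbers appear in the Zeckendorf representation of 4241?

4241: greatest Fibonacci not exceeding it is 4181, leaving 60
60: greatest Fibonacci not exceeding it is 55, leaving 5
5: greatest Fibonacci not exceeding it is 5, leaving 0
4241 = 4181 + 55 + 5, which has 3 terms.

3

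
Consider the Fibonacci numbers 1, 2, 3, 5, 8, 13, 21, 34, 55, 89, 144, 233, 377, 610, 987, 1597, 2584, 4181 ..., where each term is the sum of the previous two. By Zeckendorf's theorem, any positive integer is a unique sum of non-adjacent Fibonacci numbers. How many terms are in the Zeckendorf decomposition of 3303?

largest Fibonacci ≤ 3303 is 2584; 3303 − 2584 = 719
largest Fibonacci ≤ 719 is 610; 719 − 610 = 109
largest Fibonacci ≤ 109 is 89; 109 − 89 = 20
largest Fibonacci ≤ 20 is 13; 20 − 13 = 7
largest Fibonacci ≤ 7 is 5; 7 − 5 = 2
largest Fibonacci ≤ 2 is 2; 2 − 2 = 0
3303 = 2584 + 610 + 89 + 13 + 5 + 2, which has 6 terms.

6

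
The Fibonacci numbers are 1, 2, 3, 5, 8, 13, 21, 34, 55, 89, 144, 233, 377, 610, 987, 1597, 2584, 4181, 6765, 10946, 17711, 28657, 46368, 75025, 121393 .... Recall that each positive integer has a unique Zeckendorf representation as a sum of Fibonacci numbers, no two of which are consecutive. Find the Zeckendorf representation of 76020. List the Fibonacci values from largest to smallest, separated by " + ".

Repeatedly subtract the largest Fibonacci number that fits:
take 75025 (≤ 76020); 76020 − 75025 = 995
take 987 (≤ 995); 995 − 987 = 8
take 8 (≤ 8); 8 − 8 = 0
So 76020 = 75025 + 987 + 8, with no two terms consecutive in the sequence.

75025 + 987 + 8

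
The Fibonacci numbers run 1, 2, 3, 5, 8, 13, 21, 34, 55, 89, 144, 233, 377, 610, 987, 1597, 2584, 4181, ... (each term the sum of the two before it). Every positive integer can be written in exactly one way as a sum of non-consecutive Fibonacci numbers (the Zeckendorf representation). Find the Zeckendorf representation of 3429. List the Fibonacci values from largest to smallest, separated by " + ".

2584 + 610 + 233 + 2

Greedy algorithm:
subtract 2584 from 3429: 845 remains
subtract 610 from 845: 235 remains
subtract 233 from 235: 2 remains
subtract 2 from 2: 0 remains
So 3429 = 2584 + 610 + 233 + 2, with no two terms consecutive in the sequence.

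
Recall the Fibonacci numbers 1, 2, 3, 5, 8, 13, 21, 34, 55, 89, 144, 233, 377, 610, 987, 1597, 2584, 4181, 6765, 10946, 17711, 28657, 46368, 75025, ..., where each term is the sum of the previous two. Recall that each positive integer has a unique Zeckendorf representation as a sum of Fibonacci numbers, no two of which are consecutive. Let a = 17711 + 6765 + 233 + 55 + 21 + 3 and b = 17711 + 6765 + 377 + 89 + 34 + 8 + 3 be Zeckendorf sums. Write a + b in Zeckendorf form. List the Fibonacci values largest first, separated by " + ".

46368 + 2584 + 610 + 144 + 55 + 13 + 1

The two numbers are 24788 and 24987, so their sum is 49775.
subtract 46368 from 49775: 3407 remains
subtract 2584 from 3407: 823 remains
subtract 610 from 823: 213 remains
subtract 144 from 213: 69 remains
subtract 55 from 69: 14 remains
subtract 13 from 14: 1 remains
subtract 1 from 1: 0 remains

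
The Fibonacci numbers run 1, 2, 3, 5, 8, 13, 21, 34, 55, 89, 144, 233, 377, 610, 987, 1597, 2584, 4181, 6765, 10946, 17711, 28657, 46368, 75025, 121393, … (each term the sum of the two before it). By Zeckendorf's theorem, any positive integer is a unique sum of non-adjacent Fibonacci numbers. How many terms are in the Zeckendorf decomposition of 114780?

largest Fibonacci ≤ 114780 is 75025; 114780 − 75025 = 39755
largest Fibonacci ≤ 39755 is 28657; 39755 − 28657 = 11098
largest Fibonacci ≤ 11098 is 10946; 11098 − 10946 = 152
largest Fibonacci ≤ 152 is 144; 152 − 144 = 8
largest Fibonacci ≤ 8 is 8; 8 − 8 = 0
114780 = 75025 + 28657 + 10946 + 144 + 8, which has 5 terms.

5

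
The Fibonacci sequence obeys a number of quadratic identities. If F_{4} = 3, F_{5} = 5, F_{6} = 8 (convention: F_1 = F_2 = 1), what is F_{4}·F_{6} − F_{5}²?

3·8 − 5² = 24 − 25 = -1. (Cassini's identity: F_{k−1}F_{k+1} − F_k² = (−1)^k.)

-1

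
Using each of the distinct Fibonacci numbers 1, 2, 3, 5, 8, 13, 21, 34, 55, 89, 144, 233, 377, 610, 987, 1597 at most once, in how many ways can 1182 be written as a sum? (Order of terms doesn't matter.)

1182 = 987+144+34+13+3+1 = 987+144+34+8+5+3+1 = 987+89+55+34+13+3+1 = … (12 more), for 15 in all.

15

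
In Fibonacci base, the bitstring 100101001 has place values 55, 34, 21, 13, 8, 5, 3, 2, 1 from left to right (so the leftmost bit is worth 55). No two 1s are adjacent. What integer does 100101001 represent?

74

Summing the place values of the 1 bits: 55 + 13 + 5 + 1 = 74.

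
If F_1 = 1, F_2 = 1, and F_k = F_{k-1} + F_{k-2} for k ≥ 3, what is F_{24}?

46368

Iterating the recurrence up to F_{20} = 6765 and F_{19} = 4181:
F_{21} = F_{20} + F_{19} = 6765 + 4181 = 10946
F_{22} = F_{21} + F_{20} = 10946 + 6765 = 17711
F_{23} = F_{22} + F_{21} = 17711 + 10946 = 28657
F_{24} = F_{23} + F_{22} = 28657 + 17711 = 46368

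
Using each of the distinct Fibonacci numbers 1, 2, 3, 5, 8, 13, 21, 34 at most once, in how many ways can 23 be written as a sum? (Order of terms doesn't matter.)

Each representation comes from the Zeckendorf form by replacing some F_k with F_{k−1} + F_{k−2} where possible.
23 = 21+2 = 13+8+2 = 13+5+3+2 — 3 representations.

3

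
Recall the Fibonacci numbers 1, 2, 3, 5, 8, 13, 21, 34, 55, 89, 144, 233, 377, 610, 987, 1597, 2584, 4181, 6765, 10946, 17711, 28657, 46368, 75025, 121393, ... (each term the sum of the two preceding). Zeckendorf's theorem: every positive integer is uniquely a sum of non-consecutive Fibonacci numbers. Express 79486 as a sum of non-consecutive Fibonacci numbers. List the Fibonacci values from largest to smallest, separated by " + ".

Greedy algorithm:
75025 ≤ 79486 < 121393, so take 75025; remainder 4461
4181 ≤ 4461 < 6765, so take 4181; remainder 280
233 ≤ 280 < 377, so take 233; remainder 47
34 ≤ 47 < 55, so take 34; remainder 13
13 ≤ 13 < 21, so take 13; remainder 0
So 79486 = 75025 + 4181 + 233 + 34 + 13, with no two terms consecutive in the sequence.

75025 + 4181 + 233 + 34 + 13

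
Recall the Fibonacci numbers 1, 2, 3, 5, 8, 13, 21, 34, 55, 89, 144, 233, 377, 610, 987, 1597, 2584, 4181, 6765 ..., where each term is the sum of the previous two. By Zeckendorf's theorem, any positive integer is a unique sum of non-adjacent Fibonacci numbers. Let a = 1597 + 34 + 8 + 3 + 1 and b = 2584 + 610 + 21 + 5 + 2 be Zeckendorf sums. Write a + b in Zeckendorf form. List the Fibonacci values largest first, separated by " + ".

4181 + 610 + 55 + 13 + 5 + 1

The two numbers are 1643 and 3222, so their sum is 4865.
Greedily peel off the largest Fibonacci term at each step:
largest Fibonacci ≤ 4865 is 4181; 4865 − 4181 = 684
largest Fibonacci ≤ 684 is 610; 684 − 610 = 74
largest Fibonacci ≤ 74 is 55; 74 − 55 = 19
largest Fibonacci ≤ 19 is 13; 19 − 13 = 6
largest Fibonacci ≤ 6 is 5; 6 − 5 = 1
largest Fibonacci ≤ 1 is 1; 1 − 1 = 0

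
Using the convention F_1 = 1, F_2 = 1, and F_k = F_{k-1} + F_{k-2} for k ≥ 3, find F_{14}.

Iterating the recurrence up to F_{8} = 21 and F_{7} = 13:
F_{9} = F_{8} + F_{7} = 21 + 13 = 34
F_{10} = F_{9} + F_{8} = 34 + 21 = 55
F_{11} = F_{10} + F_{9} = 55 + 34 = 89
F_{12} = F_{11} + F_{10} = 89 + 55 = 144
F_{13} = F_{12} + F_{11} = 144 + 89 = 233
F_{14} = F_{13} + F_{12} = 233 + 144 = 377

377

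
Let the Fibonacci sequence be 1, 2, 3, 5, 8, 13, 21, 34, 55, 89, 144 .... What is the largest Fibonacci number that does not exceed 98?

89 ≤ 98 < 144, so the largest Fibonacci number not exceeding 98 is 89.

89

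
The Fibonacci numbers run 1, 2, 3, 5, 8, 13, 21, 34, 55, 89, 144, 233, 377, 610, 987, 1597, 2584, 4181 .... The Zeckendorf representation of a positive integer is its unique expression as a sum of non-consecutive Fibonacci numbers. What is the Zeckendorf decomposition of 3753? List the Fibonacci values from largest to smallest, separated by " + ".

3753: greatest Fibonacci not exceeding it is 2584, leaving 1169
1169: greatest Fibonacci not exceeding it is 987, leaving 182
182: greatest Fibonacci not exceeding it is 144, leaving 38
38: greatest Fibonacci not exceeding it is 34, leaving 4
4: greatest Fibonacci not exceeding it is 3, leaving 1
1: greatest Fibonacci not exceeding it is 1, leaving 0
So 3753 = 2584 + 987 + 144 + 34 + 3 + 1, with no two terms consecutive in the sequence.

2584 + 987 + 144 + 34 + 3 + 1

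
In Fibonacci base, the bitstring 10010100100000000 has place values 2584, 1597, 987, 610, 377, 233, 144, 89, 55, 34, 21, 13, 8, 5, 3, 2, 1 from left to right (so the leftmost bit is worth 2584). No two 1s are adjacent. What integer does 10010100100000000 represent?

3482

Summing the place values of the 1 bits: 2584 + 610 + 233 + 55 = 3482.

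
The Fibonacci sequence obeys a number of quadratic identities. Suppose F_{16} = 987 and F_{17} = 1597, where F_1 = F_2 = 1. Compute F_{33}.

3524578

By F_{2k+1} = F_k² + F_{k+1}²: F_{33} = 987² + 1597² = 974169 + 2550409 = 3524578.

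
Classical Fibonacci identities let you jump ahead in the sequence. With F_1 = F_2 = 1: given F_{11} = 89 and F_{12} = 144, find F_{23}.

By F_{2k+1} = F_k² + F_{k+1}²: F_{23} = 89² + 144² = 7921 + 20736 = 28657.

28657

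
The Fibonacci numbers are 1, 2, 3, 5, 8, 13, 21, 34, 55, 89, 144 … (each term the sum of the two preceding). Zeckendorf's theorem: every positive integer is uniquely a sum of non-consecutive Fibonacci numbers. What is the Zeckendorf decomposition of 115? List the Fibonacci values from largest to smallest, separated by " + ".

89 + 21 + 5

89 ≤ 115 < 144, so take 89; remainder 26
21 ≤ 26 < 34, so take 21; remainder 5
5 ≤ 5 < 8, so take 5; remainder 0
So 115 = 89 + 21 + 5, with no two terms consecutive in the sequence.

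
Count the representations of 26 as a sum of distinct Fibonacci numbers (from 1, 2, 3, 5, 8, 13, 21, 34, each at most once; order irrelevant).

Each representation comes from the Zeckendorf form by replacing some F_k with F_{k−1} + F_{k−2} where possible.
26 = 21+5 = 21+3+2 = 13+8+5 = 13+8+3+2 — 4 representations.

4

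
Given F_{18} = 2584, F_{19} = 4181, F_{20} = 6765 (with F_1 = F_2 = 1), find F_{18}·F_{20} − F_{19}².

-1

2584·6765 − 4181² = 17480760 − 17480761 = -1. (Cassini's identity: F_{k−1}F_{k+1} − F_k² = (−1)^k.)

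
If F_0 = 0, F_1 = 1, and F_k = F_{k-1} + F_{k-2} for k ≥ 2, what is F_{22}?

Iterating the recurrence up to F_{16} = 987 and F_{15} = 610:
F_{17} = F_{16} + F_{15} = 987 + 610 = 1597
F_{18} = F_{17} + F_{16} = 1597 + 987 = 2584
F_{19} = F_{18} + F_{17} = 2584 + 1597 = 4181
F_{20} = F_{19} + F_{18} = 4181 + 2584 = 6765
F_{21} = F_{20} + F_{19} = 6765 + 4181 = 10946
F_{22} = F_{21} + F_{20} = 10946 + 6765 = 17711

17711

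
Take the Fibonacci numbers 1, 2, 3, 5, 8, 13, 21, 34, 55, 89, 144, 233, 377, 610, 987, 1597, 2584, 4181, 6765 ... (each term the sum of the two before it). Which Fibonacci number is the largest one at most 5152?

4181 ≤ 5152 < 6765, so the largest Fibonacci number not exceeding 5152 is 4181.

4181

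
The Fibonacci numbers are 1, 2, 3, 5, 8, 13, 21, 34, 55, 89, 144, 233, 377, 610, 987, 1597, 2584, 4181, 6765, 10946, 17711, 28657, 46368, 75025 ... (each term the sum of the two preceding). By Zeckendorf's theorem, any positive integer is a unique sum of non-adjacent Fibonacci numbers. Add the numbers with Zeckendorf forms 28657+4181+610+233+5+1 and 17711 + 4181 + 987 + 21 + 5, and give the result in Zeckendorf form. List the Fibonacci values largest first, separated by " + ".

The two numbers are 33687 and 22905, so their sum is 56592.
Greedy algorithm:
46368 ≤ 56592 < 75025, so take 46368; remainder 10224
6765 ≤ 10224 < 10946, so take 6765; remainder 3459
2584 ≤ 3459 < 4181, so take 2584; remainder 875
610 ≤ 875 < 987, so take 610; remainder 265
233 ≤ 265 < 377, so take 233; remainder 32
21 ≤ 32 < 34, so take 21; remainder 11
8 ≤ 11 < 13, so take 8; remainder 3
3 ≤ 3 < 5, so take 3; remainder 0

46368 + 6765 + 2584 + 610 + 233 + 21 + 8 + 3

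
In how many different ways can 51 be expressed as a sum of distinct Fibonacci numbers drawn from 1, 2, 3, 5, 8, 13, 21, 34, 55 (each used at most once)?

51 = 34+13+3+1 = 34+8+5+3+1 = 21+13+8+5+3+1 — 3 representations.

3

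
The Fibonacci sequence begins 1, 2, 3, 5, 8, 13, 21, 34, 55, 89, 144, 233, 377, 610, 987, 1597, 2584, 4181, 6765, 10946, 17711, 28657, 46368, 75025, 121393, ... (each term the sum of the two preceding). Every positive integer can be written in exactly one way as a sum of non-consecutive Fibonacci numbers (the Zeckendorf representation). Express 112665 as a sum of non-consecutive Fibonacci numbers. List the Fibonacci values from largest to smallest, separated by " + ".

Greedy algorithm:
subtract 75025 from 112665: 37640 remains
subtract 28657 from 37640: 8983 remains
subtract 6765 from 8983: 2218 remains
subtract 1597 from 2218: 621 remains
subtract 610 from 621: 11 remains
subtract 8 from 11: 3 remains
subtract 3 from 3: 0 remains
So 112665 = 75025 + 28657 + 6765 + 1597 + 610 + 8 + 3, with no two terms consecutive in the sequence.

75025 + 28657 + 6765 + 1597 + 610 + 8 + 3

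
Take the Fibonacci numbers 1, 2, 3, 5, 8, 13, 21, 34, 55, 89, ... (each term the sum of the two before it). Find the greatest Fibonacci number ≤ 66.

55 ≤ 66 < 89, so the largest Fibonacci number not exceeding 66 is 55.

55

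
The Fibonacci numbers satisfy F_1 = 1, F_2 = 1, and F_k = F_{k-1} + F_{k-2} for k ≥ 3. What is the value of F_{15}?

Iterating the recurrence up to F_{9} = 34 and F_{8} = 21:
F_{10} = F_{9} + F_{8} = 34 + 21 = 55
F_{11} = F_{10} + F_{9} = 55 + 34 = 89
F_{12} = F_{11} + F_{10} = 89 + 55 = 144
F_{13} = F_{12} + F_{11} = 144 + 89 = 233
F_{14} = F_{13} + F_{12} = 233 + 144 = 377
F_{15} = F_{14} + F_{13} = 377 + 233 = 610

610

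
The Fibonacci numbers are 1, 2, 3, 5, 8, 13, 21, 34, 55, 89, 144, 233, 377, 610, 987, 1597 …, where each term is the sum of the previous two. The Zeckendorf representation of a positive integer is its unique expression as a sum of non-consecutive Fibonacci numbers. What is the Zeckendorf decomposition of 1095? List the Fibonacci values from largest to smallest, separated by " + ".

987 + 89 + 13 + 5 + 1

1095 − 987 = 108
108 − 89 = 19
19 − 13 = 6
6 − 5 = 1
1 − 1 = 0
So 1095 = 987 + 89 + 13 + 5 + 1, with no two terms consecutive in the sequence.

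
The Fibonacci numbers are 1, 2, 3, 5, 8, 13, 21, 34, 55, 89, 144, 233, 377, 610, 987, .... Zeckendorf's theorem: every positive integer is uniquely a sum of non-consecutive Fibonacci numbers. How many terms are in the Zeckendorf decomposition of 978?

Repeatedly subtract the largest Fibonacci number that fits:
largest Fibonacci ≤ 978 is 610; 978 − 610 = 368
largest Fibonacci ≤ 368 is 233; 368 − 233 = 135
largest Fibonacci ≤ 135 is 89; 135 − 89 = 46
largest Fibonacci ≤ 46 is 34; 46 − 34 = 12
largest Fibonacci ≤ 12 is 8; 12 − 8 = 4
largest Fibonacci ≤ 4 is 3; 4 − 3 = 1
largest Fibonacci ≤ 1 is 1; 1 − 1 = 0
978 = 610 + 233 + 89 + 34 + 8 + 3 + 1, which has 7 terms.

7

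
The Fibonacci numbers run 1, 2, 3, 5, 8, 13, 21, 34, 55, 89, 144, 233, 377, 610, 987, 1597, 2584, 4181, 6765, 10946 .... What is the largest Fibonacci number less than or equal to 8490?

6765

6765 ≤ 8490 < 10946, so the largest Fibonacci number not exceeding 8490 is 6765.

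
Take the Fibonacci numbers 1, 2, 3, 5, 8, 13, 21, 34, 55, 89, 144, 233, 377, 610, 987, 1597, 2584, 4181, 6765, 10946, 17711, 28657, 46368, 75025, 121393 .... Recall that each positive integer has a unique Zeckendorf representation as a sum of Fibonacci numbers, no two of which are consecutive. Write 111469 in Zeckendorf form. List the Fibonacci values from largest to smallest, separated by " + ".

Greedy algorithm:
111469: greatest Fibonacci not exceeding it is 75025, leaving 36444
36444: greatest Fibonacci not exceeding it is 28657, leaving 7787
7787: greatest Fibonacci not exceeding it is 6765, leaving 1022
1022: greatest Fibonacci not exceeding it is 987, leaving 35
35: greatest Fibonacci not exceeding it is 34, leaving 1
1: greatest Fibonacci not exceeding it is 1, leaving 0
So 111469 = 75025 + 28657 + 6765 + 987 + 34 + 1, with no two terms consecutive in the sequence.

75025 + 28657 + 6765 + 987 + 34 + 1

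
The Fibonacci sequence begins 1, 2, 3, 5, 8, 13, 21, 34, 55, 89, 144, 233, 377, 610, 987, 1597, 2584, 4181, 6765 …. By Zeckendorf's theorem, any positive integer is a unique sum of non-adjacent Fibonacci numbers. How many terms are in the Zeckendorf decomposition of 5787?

Repeatedly subtract the largest Fibonacci number that fits:
subtract 4181 from 5787: 1606 remains
subtract 1597 from 1606: 9 remains
subtract 8 from 9: 1 remains
subtract 1 from 1: 0 remains
5787 = 4181 + 1597 + 8 + 1, which has 4 terms.

4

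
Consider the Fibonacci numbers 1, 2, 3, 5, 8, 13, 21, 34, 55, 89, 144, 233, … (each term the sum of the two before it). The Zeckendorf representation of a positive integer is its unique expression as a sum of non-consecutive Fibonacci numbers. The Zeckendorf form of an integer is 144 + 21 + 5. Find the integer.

170

144 + 21 + 5 = 170.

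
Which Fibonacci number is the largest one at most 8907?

6765 ≤ 8907 < 10946, so the largest Fibonacci number not exceeding 8907 is 6765.

6765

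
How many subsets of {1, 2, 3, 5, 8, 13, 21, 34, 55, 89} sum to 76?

7

76 = 55+21 = 55+13+8 = 55+13+5+3 = 34+21+13+8 = … (3 more), for 7 in all.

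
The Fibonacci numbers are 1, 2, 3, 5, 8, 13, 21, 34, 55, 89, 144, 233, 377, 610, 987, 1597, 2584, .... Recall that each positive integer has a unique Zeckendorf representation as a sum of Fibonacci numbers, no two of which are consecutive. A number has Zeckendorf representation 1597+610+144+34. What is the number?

1597+610+144+34 = 2385.

2385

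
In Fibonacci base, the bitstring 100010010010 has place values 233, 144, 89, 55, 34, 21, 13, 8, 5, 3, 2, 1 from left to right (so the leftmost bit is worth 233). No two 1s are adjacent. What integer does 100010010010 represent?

Summing the place values of the 1 bits: 233 + 34 + 8 + 2 = 277.

277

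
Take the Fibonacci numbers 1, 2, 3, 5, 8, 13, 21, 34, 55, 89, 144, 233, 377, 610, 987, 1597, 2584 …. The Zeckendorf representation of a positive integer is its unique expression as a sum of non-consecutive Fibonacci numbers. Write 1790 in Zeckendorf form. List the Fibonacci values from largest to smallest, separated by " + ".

1597 ≤ 1790 < 2584, so take 1597; remainder 193
144 ≤ 193 < 233, so take 144; remainder 49
34 ≤ 49 < 55, so take 34; remainder 15
13 ≤ 15 < 21, so take 13; remainder 2
2 ≤ 2 < 3, so take 2; remainder 0
So 1790 = 1597 + 144 + 34 + 13 + 2, with no two terms consecutive in the sequence.

1597 + 144 + 34 + 13 + 2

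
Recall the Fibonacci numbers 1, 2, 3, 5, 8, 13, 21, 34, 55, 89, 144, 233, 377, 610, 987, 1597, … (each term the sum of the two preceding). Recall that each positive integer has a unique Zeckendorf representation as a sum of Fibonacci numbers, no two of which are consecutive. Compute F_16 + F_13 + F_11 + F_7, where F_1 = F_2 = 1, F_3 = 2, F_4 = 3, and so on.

F_16 + F_13 + F_11 + F_7 = 987 + 233 + 89 + 13 = 1322.

1322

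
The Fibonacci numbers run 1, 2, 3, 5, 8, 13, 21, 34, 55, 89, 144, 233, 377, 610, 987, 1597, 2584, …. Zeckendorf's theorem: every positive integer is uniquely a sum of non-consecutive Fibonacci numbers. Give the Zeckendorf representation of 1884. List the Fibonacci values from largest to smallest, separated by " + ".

Repeatedly subtract the largest Fibonacci number that fits:
1597 ≤ 1884 < 2584, so take 1597; remainder 287
233 ≤ 287 < 377, so take 233; remainder 54
34 ≤ 54 < 55, so take 34; remainder 20
13 ≤ 20 < 21, so take 13; remainder 7
5 ≤ 7 < 8, so take 5; remainder 2
2 ≤ 2 < 3, so take 2; remainder 0
So 1884 = 1597 + 233 + 34 + 13 + 5 + 2, with no two terms consecutive in the sequence.

1597 + 233 + 34 + 13 + 5 + 2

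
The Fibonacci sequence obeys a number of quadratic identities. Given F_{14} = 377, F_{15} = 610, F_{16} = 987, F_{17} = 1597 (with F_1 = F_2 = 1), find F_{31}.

1346269

By the addition formula F_{m+n} = F_m F_{n+1} + F_{m−1} F_n with m=17, n=14: F_{31} = 1597·610 + 987·377 = 974170 + 372099 = 1346269.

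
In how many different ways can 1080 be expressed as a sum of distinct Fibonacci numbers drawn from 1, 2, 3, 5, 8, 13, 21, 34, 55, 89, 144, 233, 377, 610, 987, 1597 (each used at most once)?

12

Each representation comes from the Zeckendorf form by replacing some F_k with F_{k−1} + F_{k−2} where possible.
1080 = 987+89+3+1 = 987+55+34+3+1 = 610+377+89+3+1 = 987+55+21+13+3+1 = 610+377+55+34+3+1 = … (7 more), for 12 in all.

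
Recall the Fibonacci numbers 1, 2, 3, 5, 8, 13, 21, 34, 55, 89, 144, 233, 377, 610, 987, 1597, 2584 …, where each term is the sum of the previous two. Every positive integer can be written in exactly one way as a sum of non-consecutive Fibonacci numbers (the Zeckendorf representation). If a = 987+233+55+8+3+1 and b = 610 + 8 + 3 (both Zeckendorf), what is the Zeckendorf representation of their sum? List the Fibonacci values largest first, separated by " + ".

1597 + 233 + 55 + 21 + 2

The two numbers are 1287 and 621, so their sum is 1908.
largest Fibonacci ≤ 1908 is 1597; 1908 − 1597 = 311
largest Fibonacci ≤ 311 is 233; 311 − 233 = 78
largest Fibonacci ≤ 78 is 55; 78 − 55 = 23
largest Fibonacci ≤ 23 is 21; 23 − 21 = 2
largest Fibonacci ≤ 2 is 2; 2 − 2 = 0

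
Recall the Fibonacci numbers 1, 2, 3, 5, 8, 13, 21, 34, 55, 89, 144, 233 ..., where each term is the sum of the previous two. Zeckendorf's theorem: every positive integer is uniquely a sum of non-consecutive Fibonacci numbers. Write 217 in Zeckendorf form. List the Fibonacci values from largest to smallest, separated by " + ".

144 + 55 + 13 + 5

subtract 144 from 217: 73 remains
subtract 55 from 73: 18 remains
subtract 13 from 18: 5 remains
subtract 5 from 5: 0 remains
So 217 = 144 + 55 + 13 + 5, with no two terms consecutive in the sequence.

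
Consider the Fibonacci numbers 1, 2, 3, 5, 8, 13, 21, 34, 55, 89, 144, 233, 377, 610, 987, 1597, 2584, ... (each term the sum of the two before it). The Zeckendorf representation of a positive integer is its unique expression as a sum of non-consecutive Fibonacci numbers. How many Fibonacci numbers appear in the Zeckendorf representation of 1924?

4

Repeatedly subtract the largest Fibonacci number that fits:
take 1597 (≤ 1924); 1924 − 1597 = 327
take 233 (≤ 327); 327 − 233 = 94
take 89 (≤ 94); 94 − 89 = 5
take 5 (≤ 5); 5 − 5 = 0
1924 = 1597 + 233 + 89 + 5, which has 4 terms.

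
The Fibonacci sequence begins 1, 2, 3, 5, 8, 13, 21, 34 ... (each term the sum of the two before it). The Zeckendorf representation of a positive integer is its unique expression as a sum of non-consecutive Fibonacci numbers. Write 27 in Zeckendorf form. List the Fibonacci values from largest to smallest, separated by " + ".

21 + 5 + 1

Repeatedly subtract the largest Fibonacci number that fits:
largest Fibonacci ≤ 27 is 21; 27 − 21 = 6
largest Fibonacci ≤ 6 is 5; 6 − 5 = 1
largest Fibonacci ≤ 1 is 1; 1 − 1 = 0
So 27 = 21 + 5 + 1, with no two terms consecutive in the sequence.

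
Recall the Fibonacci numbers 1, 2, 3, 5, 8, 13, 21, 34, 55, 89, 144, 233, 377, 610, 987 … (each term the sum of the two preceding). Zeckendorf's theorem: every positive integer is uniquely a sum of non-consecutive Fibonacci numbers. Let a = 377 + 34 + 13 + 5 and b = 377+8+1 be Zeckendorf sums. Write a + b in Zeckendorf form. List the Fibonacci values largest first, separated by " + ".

610 + 144 + 55 + 5 + 1

The two numbers are 429 and 386, so their sum is 815.
610 ≤ 815 < 987, so take 610; remainder 205
144 ≤ 205 < 233, so take 144; remainder 61
55 ≤ 61 < 89, so take 55; remainder 6
5 ≤ 6 < 8, so take 5; remainder 1
1 ≤ 1 < 2, so take 1; remainder 0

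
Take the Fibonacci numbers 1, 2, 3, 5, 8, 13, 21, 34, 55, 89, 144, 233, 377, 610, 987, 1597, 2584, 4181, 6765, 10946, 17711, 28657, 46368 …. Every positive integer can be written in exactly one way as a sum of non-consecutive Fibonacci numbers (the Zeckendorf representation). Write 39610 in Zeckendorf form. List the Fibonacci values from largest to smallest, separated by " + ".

28657 ≤ 39610 < 46368, so take 28657; remainder 10953
10946 ≤ 10953 < 17711, so take 10946; remainder 7
5 ≤ 7 < 8, so take 5; remainder 2
2 ≤ 2 < 3, so take 2; remainder 0
So 39610 = 28657 + 10946 + 5 + 2, with no two terms consecutive in the sequence.

28657 + 10946 + 5 + 2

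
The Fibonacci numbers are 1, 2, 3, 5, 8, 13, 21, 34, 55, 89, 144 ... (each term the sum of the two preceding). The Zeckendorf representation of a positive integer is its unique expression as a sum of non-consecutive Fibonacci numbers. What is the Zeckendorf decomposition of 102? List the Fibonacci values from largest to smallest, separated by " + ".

Greedily peel off the largest Fibonacci term at each step:
largest Fibonacci ≤ 102 is 89; 102 − 89 = 13
largest Fibonacci ≤ 13 is 13; 13 − 13 = 0
So 102 = 89 + 13, with no two terms consecutive in the sequence.

89 + 13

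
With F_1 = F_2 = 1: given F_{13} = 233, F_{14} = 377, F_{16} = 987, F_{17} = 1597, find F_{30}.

832040

By the addition formula F_{m+n} = F_m F_{n+1} + F_{m−1} F_n with m=14, n=16: F_{30} = 377·1597 + 233·987 = 602069 + 229971 = 832040.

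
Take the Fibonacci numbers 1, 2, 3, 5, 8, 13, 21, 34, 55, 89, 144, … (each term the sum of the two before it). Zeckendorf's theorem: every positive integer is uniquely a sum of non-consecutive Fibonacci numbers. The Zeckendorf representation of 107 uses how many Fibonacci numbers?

Greedily peel off the largest Fibonacci term at each step:
subtract 89 from 107: 18 remains
subtract 13 from 18: 5 remains
subtract 5 from 5: 0 remains
107 = 89 + 13 + 5, which has 3 terms.

3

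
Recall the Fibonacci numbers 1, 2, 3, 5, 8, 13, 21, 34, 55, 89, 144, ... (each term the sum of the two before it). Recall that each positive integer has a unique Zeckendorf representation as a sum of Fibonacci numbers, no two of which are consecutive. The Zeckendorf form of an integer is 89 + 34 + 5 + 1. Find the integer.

129

89 + 34 + 5 + 1 = 129.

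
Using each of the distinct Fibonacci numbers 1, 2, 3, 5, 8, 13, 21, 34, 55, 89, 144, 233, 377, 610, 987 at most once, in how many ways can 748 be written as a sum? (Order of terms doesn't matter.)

Starting from the Zeckendorf form and repeatedly splitting a term F_k into F_{k−1} + F_{k−2} (when neither is already used) reaches every representation.
748 = 610+89+34+13+2 = 610+89+34+8+5+2 = 377+233+89+34+13+2 = 610+89+21+13+8+5+2 = … (5 more), for 9 in all.

9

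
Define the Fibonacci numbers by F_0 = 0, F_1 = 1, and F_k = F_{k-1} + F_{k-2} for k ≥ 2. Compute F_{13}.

Iterating the recurrence up to F_{8} = 21 and F_{7} = 13:
F_{9} = F_{8} + F_{7} = 21 + 13 = 34
F_{10} = F_{9} + F_{8} = 34 + 21 = 55
F_{11} = F_{10} + F_{9} = 55 + 34 = 89
F_{12} = F_{11} + F_{10} = 89 + 55 = 144
F_{13} = F_{12} + F_{11} = 144 + 89 = 233

233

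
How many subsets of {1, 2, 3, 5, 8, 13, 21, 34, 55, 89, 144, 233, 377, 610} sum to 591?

8

Starting from the Zeckendorf form and repeatedly splitting a term F_k into F_{k−1} + F_{k−2} (when neither is already used) reaches every representation.
591 = 377+144+55+13+2 = 377+144+55+8+5+2 = 377+144+34+21+13+2 = 377+144+34+21+8+5+2 = 377+89+55+34+21+13+2 = … (3 more), for 8 in all.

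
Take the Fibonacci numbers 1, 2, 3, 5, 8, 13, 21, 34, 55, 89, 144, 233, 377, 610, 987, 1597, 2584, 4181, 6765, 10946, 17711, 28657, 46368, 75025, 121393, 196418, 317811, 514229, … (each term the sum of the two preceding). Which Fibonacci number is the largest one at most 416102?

317811

317811 ≤ 416102 < 514229, so the largest Fibonacci number not exceeding 416102 is 317811.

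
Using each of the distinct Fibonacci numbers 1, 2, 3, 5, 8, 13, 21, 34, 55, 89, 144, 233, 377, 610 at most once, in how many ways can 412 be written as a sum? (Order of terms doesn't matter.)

412 = 377+34+1 = 377+21+13+1 = 233+144+34+1 = 377+21+8+5+1 = … (8 more), for 12 in all.

12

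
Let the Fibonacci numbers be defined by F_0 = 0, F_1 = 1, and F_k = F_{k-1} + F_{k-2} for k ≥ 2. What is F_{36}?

Iterating the recurrence up to F_{28} = 317811 and F_{27} = 196418:
F_{29} = F_{28} + F_{27} = 317811 + 196418 = 514229
F_{30} = F_{29} + F_{28} = 514229 + 317811 = 832040
F_{31} = F_{30} + F_{29} = 832040 + 514229 = 1346269
F_{32} = F_{31} + F_{30} = 1346269 + 832040 = 2178309
F_{33} = F_{32} + F_{31} = 2178309 + 1346269 = 3524578
F_{34} = F_{33} + F_{32} = 3524578 + 2178309 = 5702887
F_{35} = F_{34} + F_{33} = 5702887 + 3524578 = 9227465
F_{36} = F_{35} + F_{34} = 9227465 + 5702887 = 14930352

14930352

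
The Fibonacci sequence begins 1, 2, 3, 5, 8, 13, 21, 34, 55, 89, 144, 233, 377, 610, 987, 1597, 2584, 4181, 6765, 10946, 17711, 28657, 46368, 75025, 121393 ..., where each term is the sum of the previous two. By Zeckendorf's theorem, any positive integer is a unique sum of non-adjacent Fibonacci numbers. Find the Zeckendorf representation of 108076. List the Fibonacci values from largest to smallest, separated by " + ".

75025 + 28657 + 4181 + 144 + 55 + 13 + 1

Greedy algorithm:
largest Fibonacci ≤ 108076 is 75025; 108076 − 75025 = 33051
largest Fibonacci ≤ 33051 is 28657; 33051 − 28657 = 4394
largest Fibonacci ≤ 4394 is 4181; 4394 − 4181 = 213
largest Fibonacci ≤ 213 is 144; 213 − 144 = 69
largest Fibonacci ≤ 69 is 55; 69 − 55 = 14
largest Fibonacci ≤ 14 is 13; 14 − 13 = 1
largest Fibonacci ≤ 1 is 1; 1 − 1 = 0
So 108076 = 75025 + 28657 + 4181 + 144 + 55 + 13 + 1, with no two terms consecutive in the sequence.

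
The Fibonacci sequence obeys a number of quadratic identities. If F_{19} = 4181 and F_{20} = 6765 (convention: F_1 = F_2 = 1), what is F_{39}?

63245986

By F_{2k+1} = F_k² + F_{k+1}²: F_{39} = 4181² + 6765² = 17480761 + 45765225 = 63245986.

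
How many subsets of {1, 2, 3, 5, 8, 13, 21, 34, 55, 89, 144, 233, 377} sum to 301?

Starting from the Zeckendorf form and repeatedly splitting a term F_k into F_{k−1} + F_{k−2} (when neither is already used) reaches every representation.
301 = 233+55+13 = 233+55+8+5 = 233+34+21+13 = 144+89+55+13 = … (8 more), for 12 in all.

12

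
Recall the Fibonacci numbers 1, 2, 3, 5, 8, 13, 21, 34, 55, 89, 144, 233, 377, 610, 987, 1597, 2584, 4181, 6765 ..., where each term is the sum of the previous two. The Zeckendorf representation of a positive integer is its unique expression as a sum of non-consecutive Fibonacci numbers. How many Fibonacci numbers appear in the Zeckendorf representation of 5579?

5579: greatest Fibonacci not exceeding it is 4181, leaving 1398
1398: greatest Fibonacci not exceeding it is 987, leaving 411
411: greatest Fibonacci not exceeding it is 377, leaving 34
34: greatest Fibonacci not exceeding it is 34, leaving 0
5579 = 4181 + 987 + 377 + 34, which has 4 terms.

4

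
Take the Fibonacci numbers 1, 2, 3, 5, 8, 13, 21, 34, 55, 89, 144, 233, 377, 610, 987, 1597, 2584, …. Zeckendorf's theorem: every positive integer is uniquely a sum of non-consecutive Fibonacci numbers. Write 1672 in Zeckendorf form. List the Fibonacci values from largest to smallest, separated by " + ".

1597 + 55 + 13 + 5 + 2

1597 ≤ 1672 < 2584, so take 1597; remainder 75
55 ≤ 75 < 89, so take 55; remainder 20
13 ≤ 20 < 21, so take 13; remainder 7
5 ≤ 7 < 8, so take 5; remainder 2
2 ≤ 2 < 3, so take 2; remainder 0
So 1672 = 1597 + 55 + 13 + 5 + 2, with no two terms consecutive in the sequence.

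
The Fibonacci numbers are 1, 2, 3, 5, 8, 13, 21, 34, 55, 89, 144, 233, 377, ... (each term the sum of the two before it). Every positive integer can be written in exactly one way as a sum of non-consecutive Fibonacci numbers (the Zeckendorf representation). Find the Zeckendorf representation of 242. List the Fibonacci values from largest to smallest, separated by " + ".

233 + 8 + 1

Greedy algorithm:
take 233 (≤ 242); 242 − 233 = 9
take 8 (≤ 9); 9 − 8 = 1
take 1 (≤ 1); 1 − 1 = 0
So 242 = 233 + 8 + 1, with no two terms consecutive in the sequence.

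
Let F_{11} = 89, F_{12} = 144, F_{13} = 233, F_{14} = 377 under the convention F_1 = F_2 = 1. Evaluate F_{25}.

By the addition formula F_{m+n} = F_m F_{n+1} + F_{m−1} F_n with m=14, n=11: F_{25} = 377·144 + 233·89 = 54288 + 20737 = 75025.

75025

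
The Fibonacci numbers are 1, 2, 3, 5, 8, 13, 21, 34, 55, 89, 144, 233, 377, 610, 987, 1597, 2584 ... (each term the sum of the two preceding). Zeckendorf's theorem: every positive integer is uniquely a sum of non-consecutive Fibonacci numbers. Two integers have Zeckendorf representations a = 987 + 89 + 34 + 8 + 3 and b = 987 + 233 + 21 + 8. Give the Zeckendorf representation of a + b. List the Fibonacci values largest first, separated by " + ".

1597 + 610 + 144 + 13 + 5 + 1

The two numbers are 1121 and 1249, so their sum is 2370.
2370: greatest Fibonacci not exceeding it is 1597, leaving 773
773: greatest Fibonacci not exceeding it is 610, leaving 163
163: greatest Fibonacci not exceeding it is 144, leaving 19
19: greatest Fibonacci not exceeding it is 13, leaving 6
6: greatest Fibonacci not exceeding it is 5, leaving 1
1: greatest Fibonacci not exceeding it is 1, leaving 0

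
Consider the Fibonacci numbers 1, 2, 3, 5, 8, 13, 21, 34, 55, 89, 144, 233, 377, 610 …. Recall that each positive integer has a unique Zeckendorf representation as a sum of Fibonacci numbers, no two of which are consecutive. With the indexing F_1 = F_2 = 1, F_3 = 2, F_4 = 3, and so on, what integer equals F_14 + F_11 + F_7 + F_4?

F_14 + F_11 + F_7 + F_4 = 377 + 89 + 13 + 3 = 482.

482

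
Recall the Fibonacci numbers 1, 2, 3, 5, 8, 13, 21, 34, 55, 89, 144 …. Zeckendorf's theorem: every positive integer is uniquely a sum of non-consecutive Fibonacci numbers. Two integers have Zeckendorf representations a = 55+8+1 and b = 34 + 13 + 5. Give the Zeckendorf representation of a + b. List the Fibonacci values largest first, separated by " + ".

89 + 21 + 5 + 1

The two numbers are 64 and 52, so their sum is 116.
take 89 (≤ 116); 116 − 89 = 27
take 21 (≤ 27); 27 − 21 = 6
take 5 (≤ 6); 6 − 5 = 1
take 1 (≤ 1); 1 − 1 = 0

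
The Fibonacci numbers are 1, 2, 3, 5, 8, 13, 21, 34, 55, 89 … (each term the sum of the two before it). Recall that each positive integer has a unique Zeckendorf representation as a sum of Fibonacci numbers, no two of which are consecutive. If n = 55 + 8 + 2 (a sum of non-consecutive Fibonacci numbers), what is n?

55 + 8 + 2 = 65.

65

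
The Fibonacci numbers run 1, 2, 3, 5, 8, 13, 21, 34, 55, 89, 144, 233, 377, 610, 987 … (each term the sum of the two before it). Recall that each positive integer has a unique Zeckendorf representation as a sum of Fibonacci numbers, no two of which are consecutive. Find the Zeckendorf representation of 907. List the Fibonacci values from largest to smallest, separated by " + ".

Repeatedly subtract the largest Fibonacci number that fits:
907 − 610 = 297
297 − 233 = 64
64 − 55 = 9
9 − 8 = 1
1 − 1 = 0
So 907 = 610 + 233 + 55 + 8 + 1, with no two terms consecutive in the sequence.

610 + 233 + 55 + 8 + 1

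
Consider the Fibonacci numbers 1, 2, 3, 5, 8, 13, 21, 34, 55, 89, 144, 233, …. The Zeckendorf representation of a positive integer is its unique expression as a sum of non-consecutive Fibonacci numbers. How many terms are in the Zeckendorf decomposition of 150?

3

take 144 (≤ 150); 150 − 144 = 6
take 5 (≤ 6); 6 − 5 = 1
take 1 (≤ 1); 1 − 1 = 0
150 = 144 + 5 + 1, which has 3 terms.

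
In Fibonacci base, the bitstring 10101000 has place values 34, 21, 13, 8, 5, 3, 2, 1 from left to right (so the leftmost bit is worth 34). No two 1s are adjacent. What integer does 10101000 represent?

52

Summing the place values of the 1 bits: 34 + 13 + 5 = 52.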